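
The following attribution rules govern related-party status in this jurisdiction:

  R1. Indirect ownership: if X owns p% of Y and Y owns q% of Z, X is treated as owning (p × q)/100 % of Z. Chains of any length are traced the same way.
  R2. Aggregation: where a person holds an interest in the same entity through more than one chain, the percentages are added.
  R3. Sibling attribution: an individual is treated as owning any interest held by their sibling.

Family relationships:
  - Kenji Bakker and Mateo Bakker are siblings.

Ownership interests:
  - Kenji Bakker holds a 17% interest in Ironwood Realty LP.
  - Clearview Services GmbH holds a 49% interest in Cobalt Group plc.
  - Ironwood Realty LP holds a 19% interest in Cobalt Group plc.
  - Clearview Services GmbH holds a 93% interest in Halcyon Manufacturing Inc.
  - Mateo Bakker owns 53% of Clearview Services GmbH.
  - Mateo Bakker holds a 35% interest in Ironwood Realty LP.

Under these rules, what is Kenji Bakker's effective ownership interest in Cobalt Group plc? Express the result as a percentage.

By sibling attribution (R3), Kenji Bakker is treated as also owning Mateo Bakker's interest in Ironwood Realty LP, giving 17% + 35% = 52%.
By sibling attribution (R3), Kenji Bakker is treated as owning Mateo Bakker's 53% interest in Clearview Services GmbH.
Chain via Ironwood Realty LP (R1): 52% × 19% = 9.88% of Cobalt Group plc.
Chain via Clearview Services GmbH (R1): 53% × 49% = 25.97% of Cobalt Group plc.
Aggregating (R2): 9.88% + 25.97% = 35.85%.

35.85%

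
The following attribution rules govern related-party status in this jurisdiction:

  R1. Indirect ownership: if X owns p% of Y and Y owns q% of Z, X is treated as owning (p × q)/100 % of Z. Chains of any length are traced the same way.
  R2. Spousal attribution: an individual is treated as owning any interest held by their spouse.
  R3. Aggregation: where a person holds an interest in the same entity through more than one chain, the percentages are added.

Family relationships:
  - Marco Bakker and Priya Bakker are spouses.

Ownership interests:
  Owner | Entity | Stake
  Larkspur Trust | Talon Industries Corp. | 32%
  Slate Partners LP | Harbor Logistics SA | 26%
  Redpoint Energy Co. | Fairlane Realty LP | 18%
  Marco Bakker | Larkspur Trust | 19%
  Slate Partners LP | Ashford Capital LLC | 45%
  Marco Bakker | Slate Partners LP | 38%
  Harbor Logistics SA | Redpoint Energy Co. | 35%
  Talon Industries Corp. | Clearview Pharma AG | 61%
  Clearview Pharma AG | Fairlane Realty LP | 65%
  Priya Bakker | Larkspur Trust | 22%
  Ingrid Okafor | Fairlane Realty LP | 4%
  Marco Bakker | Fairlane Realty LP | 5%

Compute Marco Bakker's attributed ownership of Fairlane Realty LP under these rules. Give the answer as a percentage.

10.82452%

By spousal attribution (R2), Marco Bakker is treated as also owning Priya Bakker's interest in Larkspur Trust, giving 19% + 22% = 41%.
Chain via Slate Partners LP → Harbor Logistics SA → Redpoint Energy Co. (R1): 38% × 26% × 35% × 18% = 0.62244% of Fairlane Realty LP.
Chain via Larkspur Trust → Talon Industries Corp. → Clearview Pharma AG (R1): 41% × 32% × 61% × 65% = 5.20208% of Fairlane Realty LP.
Direct interest in Fairlane Realty LP: 5%.
Aggregating (R3): 0.62244% + 5.20208% + 5% = 10.82452%.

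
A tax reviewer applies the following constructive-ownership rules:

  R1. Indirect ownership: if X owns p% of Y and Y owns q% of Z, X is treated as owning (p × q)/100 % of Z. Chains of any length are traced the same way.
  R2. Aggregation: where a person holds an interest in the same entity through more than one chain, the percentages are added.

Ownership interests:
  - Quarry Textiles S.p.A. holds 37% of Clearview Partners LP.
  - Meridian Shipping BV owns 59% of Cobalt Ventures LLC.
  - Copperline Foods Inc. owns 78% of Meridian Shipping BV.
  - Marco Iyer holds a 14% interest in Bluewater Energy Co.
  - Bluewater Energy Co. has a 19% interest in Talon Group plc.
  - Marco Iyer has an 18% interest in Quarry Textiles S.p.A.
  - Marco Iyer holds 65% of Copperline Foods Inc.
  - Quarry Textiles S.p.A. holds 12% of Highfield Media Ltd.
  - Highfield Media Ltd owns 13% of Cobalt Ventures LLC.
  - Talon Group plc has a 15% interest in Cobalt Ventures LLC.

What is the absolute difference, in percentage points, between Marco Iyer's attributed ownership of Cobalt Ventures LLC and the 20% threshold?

10.5928

Chain via Copperline Foods Inc. → Meridian Shipping BV (R1): 65% × 78% × 59% = 29.913% of Cobalt Ventures LLC.
Chain via Bluewater Energy Co. → Talon Group plc (R1): 14% × 19% × 15% = 0.399% of Cobalt Ventures LLC.
Chain via Quarry Textiles S.p.A. → Highfield Media Ltd (R1): 18% × 12% × 13% = 0.2808% of Cobalt Ventures LLC.
Aggregating (R2): 29.913% + 0.399% + 0.2808% = 30.5928%.
30.5928% exceeds the 20% threshold by 10.5928 percentage points.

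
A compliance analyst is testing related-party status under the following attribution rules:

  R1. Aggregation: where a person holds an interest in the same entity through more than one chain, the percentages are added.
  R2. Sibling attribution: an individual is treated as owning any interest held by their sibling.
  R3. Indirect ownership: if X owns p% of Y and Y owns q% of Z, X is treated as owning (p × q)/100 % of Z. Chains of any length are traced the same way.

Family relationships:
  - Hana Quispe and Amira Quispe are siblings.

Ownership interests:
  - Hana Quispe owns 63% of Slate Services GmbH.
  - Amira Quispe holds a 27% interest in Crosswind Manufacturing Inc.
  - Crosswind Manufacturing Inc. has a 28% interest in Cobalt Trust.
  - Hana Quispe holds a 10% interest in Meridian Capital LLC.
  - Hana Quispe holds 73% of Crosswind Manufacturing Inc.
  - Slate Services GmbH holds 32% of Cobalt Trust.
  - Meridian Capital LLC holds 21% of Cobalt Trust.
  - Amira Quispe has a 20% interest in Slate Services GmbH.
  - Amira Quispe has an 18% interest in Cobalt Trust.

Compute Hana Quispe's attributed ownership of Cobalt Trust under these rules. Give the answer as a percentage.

74.66%

By sibling attribution (R2), Hana Quispe is treated as also owning Amira Quispe's interest in Slate Services GmbH, giving 63% + 20% = 83%.
By sibling attribution (R2), Hana Quispe is treated as also owning Amira Quispe's interest in Crosswind Manufacturing Inc, giving 73% + 27% = 100%.
By sibling attribution (R2), Hana Quispe is treated as owning Amira Quispe's 18% interest in Cobalt Trust.
Chain via Slate Services GmbH (R3): 83% × 32% = 26.56% of Cobalt Trust.
Chain via Meridian Capital LLC (R3): 10% × 21% = 2.1% of Cobalt Trust.
Chain via Crosswind Manufacturing Inc. (R3): 100% × 28% = 28% of Cobalt Trust.
Direct interest in Cobalt Trust: 18%.
Aggregating (R1): 26.56% + 2.1% + 28% + 18% = 74.66%.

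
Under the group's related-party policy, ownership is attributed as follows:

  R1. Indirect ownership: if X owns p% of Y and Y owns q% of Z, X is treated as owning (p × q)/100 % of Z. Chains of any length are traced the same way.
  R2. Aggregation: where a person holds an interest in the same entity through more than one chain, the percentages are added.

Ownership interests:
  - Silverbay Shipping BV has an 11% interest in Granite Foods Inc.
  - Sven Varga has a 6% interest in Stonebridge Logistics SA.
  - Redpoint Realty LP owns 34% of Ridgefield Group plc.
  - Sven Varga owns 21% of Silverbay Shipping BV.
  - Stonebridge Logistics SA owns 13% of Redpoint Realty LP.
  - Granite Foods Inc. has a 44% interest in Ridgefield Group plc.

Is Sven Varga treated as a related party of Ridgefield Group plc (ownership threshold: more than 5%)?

No

Chain via Silverbay Shipping BV → Granite Foods Inc. (R1): 21% × 11% × 44% = 1.0164% of Ridgefield Group plc.
Chain via Stonebridge Logistics SA → Redpoint Realty LP (R1): 6% × 13% × 34% = 0.2652% of Ridgefield Group plc.
Aggregating (R2): 1.0164% + 0.2652% = 1.2816%.
1.2816% does not exceed the 5% threshold, so Sven is not a related party to Ridgefield Group plc.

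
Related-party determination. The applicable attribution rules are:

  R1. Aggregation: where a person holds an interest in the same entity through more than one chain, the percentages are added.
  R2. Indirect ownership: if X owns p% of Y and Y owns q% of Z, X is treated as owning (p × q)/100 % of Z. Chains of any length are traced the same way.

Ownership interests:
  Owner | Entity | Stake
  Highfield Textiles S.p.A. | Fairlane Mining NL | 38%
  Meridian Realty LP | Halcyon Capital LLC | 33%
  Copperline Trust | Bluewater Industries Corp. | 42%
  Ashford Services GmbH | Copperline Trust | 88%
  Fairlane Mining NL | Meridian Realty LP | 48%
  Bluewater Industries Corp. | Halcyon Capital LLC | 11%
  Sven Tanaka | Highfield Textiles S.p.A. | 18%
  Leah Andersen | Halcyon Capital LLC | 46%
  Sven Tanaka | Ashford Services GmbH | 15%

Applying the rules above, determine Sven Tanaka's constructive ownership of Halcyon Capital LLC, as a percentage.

Chain via Ashford Services GmbH → Copperline Trust → Bluewater Industries Corp. (R2): 15% × 88% × 42% × 11% = 0.60984% of Halcyon Capital LLC.
Chain via Highfield Textiles S.p.A. → Fairlane Mining NL → Meridian Realty LP (R2): 18% × 38% × 48% × 33% = 1.083456% of Halcyon Capital LLC.
Aggregating (R1): 0.60984% + 1.083456% = 1.693296%.

1.693296%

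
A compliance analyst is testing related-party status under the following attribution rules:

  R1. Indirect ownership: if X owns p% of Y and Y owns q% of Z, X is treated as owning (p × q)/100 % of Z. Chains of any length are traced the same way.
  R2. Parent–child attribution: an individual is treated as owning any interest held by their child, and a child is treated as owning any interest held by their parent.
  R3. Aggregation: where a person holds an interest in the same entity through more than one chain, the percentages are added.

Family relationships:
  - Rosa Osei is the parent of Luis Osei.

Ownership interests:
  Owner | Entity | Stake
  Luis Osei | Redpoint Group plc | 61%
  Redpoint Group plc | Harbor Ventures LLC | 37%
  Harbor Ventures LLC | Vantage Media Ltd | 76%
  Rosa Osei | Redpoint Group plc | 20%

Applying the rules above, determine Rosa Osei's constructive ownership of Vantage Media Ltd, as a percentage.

22.7772%

By parent–child attribution (R2), Rosa Osei is treated as also owning Luis Osei's interest in Redpoint Group plc, giving 20% + 61% = 81%.
Chain via Redpoint Group plc → Harbor Ventures LLC (R1): 81% × 37% × 76% = 22.7772% of Vantage Media Ltd.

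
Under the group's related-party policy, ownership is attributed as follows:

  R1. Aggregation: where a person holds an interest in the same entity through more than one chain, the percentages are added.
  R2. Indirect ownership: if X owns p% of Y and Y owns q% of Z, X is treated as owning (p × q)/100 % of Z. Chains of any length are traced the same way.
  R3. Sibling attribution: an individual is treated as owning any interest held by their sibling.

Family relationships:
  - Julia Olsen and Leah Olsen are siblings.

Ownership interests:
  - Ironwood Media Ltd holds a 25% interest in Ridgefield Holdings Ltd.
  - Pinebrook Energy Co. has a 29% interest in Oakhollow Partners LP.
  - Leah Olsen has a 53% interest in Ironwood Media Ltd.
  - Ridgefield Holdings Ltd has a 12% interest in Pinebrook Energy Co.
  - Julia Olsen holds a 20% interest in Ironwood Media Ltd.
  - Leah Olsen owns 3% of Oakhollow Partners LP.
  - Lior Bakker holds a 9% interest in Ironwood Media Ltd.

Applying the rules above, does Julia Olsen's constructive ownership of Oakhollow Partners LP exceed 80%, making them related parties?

By sibling attribution (R3), Julia Olsen is treated as also owning Leah Olsen's interest in Ironwood Media Ltd, giving 20% + 53% = 73%.
By sibling attribution (R3), Julia Olsen is treated as owning Leah Olsen's 3% interest in Oakhollow Partners LP.
Chain via Ironwood Media Ltd → Ridgefield Holdings Ltd → Pinebrook Energy Co. (R2): 73% × 25% × 12% × 29% = 0.6351% of Oakhollow Partners LP.
Direct interest in Oakhollow Partners LP: 3%.
Aggregating (R1): 0.6351% + 3% = 3.6351%.
3.6351% does not exceed the 80% threshold, so Julia is not a related party to Oakhollow Partners LP.

No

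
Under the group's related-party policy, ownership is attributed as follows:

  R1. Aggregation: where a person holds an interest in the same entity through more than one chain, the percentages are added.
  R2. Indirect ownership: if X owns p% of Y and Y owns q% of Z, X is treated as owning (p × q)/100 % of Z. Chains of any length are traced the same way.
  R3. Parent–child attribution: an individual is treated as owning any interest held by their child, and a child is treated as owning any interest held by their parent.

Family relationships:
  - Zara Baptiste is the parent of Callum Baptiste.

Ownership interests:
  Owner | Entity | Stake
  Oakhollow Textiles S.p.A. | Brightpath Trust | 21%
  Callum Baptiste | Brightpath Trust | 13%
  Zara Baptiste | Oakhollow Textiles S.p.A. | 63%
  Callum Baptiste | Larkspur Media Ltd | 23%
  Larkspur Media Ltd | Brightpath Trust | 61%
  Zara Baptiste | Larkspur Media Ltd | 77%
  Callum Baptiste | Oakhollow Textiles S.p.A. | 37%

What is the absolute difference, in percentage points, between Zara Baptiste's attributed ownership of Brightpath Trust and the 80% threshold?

By parent–child attribution (R3), Zara Baptiste is treated as also owning Callum Baptiste's interest in Oakhollow Textiles S.p.A, giving 63% + 37% = 100%.
By parent–child attribution (R3), Zara Baptiste is treated as also owning Callum Baptiste's interest in Larkspur Media Ltd, giving 77% + 23% = 100%.
By parent–child attribution (R3), Zara Baptiste is treated as owning Callum Baptiste's 13% interest in Brightpath Trust.
Chain via Oakhollow Textiles S.p.A. (R2): 100% × 21% = 21% of Brightpath Trust.
Chain via Larkspur Media Ltd (R2): 100% × 61% = 61% of Brightpath Trust.
Direct interest in Brightpath Trust: 13%.
Aggregating (R1): 21% + 61% + 13% = 95%.
95% exceeds the 80% threshold by 15 percentage points.

15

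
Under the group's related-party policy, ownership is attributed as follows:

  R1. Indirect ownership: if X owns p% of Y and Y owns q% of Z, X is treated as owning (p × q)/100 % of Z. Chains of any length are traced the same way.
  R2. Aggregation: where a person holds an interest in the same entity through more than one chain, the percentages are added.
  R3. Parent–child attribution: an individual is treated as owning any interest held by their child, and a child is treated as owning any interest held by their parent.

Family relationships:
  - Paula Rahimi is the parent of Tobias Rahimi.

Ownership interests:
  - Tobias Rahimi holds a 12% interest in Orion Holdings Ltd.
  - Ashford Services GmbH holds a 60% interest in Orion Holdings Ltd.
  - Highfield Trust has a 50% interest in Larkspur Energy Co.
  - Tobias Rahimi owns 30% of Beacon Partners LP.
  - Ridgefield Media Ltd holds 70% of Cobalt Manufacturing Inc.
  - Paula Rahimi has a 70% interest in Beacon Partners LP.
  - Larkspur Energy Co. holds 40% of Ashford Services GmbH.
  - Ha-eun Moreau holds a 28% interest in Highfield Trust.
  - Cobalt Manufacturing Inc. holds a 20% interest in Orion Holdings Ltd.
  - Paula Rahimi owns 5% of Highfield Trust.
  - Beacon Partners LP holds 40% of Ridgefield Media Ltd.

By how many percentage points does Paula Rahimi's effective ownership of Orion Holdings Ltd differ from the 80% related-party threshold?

By parent–child attribution (R3), Paula Rahimi is treated as also owning Tobias Rahimi's interest in Beacon Partners LP, giving 70% + 30% = 100%.
By parent–child attribution (R3), Paula Rahimi is treated as owning Tobias Rahimi's 12% interest in Orion Holdings Ltd.
Chain via Highfield Trust → Larkspur Energy Co. → Ashford Services GmbH (R1): 5% × 50% × 40% × 60% = 0.6% of Orion Holdings Ltd.
Chain via Beacon Partners LP → Ridgefield Media Ltd → Cobalt Manufacturing Inc. (R1): 100% × 40% × 70% × 20% = 5.6% of Orion Holdings Ltd.
Direct interest in Orion Holdings Ltd: 12%.
Aggregating (R2): 0.6% + 5.6% + 12% = 18.2%.
18.2% falls short of the 80% threshold by 61.8 percentage points.

61.8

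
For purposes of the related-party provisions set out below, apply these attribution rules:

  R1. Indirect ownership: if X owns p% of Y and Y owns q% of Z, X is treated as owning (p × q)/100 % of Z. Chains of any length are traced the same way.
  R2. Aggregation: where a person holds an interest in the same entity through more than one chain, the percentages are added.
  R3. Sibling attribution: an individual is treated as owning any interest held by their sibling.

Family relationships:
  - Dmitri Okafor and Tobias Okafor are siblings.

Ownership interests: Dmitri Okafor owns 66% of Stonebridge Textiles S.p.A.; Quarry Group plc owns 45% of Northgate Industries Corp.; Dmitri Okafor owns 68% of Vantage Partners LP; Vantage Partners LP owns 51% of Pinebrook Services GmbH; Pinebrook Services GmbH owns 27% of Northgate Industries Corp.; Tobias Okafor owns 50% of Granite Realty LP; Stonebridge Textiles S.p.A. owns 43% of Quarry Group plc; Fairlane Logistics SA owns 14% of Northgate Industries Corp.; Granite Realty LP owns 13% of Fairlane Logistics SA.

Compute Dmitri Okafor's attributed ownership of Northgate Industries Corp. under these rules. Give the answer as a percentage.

23.0446%

By sibling attribution (R3), Dmitri Okafor is treated as owning Tobias Okafor's 50% interest in Granite Realty LP.
Chain via Stonebridge Textiles S.p.A. → Quarry Group plc (R1): 66% × 43% × 45% = 12.771% of Northgate Industries Corp.
Chain via Vantage Partners LP → Pinebrook Services GmbH (R1): 68% × 51% × 27% = 9.3636% of Northgate Industries Corp.
Chain via Granite Realty LP → Fairlane Logistics SA (R1): 50% × 13% × 14% = 0.91% of Northgate Industries Corp.
Aggregating (R2): 12.771% + 9.3636% + 0.91% = 23.0446%.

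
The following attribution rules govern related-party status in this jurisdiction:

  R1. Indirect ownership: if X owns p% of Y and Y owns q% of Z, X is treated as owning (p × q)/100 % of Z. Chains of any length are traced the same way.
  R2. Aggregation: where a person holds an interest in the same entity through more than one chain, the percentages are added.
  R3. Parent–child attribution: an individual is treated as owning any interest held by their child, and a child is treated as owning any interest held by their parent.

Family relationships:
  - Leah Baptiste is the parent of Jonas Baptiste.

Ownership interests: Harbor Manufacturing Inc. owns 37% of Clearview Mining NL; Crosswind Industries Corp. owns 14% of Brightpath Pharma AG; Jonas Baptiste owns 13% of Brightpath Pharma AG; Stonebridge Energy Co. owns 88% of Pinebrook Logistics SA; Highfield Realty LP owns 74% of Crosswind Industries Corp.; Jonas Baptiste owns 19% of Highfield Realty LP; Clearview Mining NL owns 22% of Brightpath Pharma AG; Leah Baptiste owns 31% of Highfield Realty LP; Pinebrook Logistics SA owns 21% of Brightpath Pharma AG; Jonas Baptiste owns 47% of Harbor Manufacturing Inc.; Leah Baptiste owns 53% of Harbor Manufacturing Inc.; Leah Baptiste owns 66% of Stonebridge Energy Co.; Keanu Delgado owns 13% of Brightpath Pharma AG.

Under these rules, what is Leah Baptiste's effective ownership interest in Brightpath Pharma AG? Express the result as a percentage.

By parent–child attribution (R3), Leah Baptiste is treated as also owning Jonas Baptiste's interest in Highfield Realty LP, giving 31% + 19% = 50%.
By parent–child attribution (R3), Leah Baptiste is treated as also owning Jonas Baptiste's interest in Harbor Manufacturing Inc, giving 53% + 47% = 100%.
By parent–child attribution (R3), Leah Baptiste is treated as owning Jonas Baptiste's 13% interest in Brightpath Pharma AG.
Chain via Stonebridge Energy Co. → Pinebrook Logistics SA (R1): 66% × 88% × 21% = 12.1968% of Brightpath Pharma AG.
Chain via Highfield Realty LP → Crosswind Industries Corp. (R1): 50% × 74% × 14% = 5.18% of Brightpath Pharma AG.
Chain via Harbor Manufacturing Inc. → Clearview Mining NL (R1): 100% × 37% × 22% = 8.14% of Brightpath Pharma AG.
Direct interest in Brightpath Pharma AG: 13%.
Aggregating (R2): 12.1968% + 5.18% + 8.14% + 13% = 38.5168%.

38.5168%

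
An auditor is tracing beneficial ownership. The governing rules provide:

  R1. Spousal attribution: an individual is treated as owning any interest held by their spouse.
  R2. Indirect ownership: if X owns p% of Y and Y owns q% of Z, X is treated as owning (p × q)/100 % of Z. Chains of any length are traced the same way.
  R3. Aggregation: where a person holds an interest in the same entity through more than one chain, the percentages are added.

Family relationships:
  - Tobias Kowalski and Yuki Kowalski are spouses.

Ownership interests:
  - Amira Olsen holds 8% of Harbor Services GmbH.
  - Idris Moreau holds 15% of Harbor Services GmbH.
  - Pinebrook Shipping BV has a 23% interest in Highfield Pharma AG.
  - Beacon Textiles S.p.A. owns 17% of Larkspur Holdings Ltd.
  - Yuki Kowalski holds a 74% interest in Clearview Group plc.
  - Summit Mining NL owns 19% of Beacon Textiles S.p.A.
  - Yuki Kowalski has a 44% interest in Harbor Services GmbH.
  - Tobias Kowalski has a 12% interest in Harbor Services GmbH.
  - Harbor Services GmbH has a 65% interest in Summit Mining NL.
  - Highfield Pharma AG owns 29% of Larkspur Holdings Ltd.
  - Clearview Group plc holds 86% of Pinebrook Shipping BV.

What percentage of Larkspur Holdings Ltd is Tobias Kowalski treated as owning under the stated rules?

5.420508%

By spousal attribution (R1), Tobias Kowalski is treated as also owning Yuki Kowalski's interest in Harbor Services GmbH, giving 12% + 44% = 56%.
By spousal attribution (R1), Tobias Kowalski is treated as owning Yuki Kowalski's 74% interest in Clearview Group plc.
Chain via Harbor Services GmbH → Summit Mining NL → Beacon Textiles S.p.A. (R2): 56% × 65% × 19% × 17% = 1.17572% of Larkspur Holdings Ltd.
Chain via Clearview Group plc → Pinebrook Shipping BV → Highfield Pharma AG (R2): 74% × 86% × 23% × 29% = 4.244788% of Larkspur Holdings Ltd.
Aggregating (R3): 1.17572% + 4.244788% = 5.420508%.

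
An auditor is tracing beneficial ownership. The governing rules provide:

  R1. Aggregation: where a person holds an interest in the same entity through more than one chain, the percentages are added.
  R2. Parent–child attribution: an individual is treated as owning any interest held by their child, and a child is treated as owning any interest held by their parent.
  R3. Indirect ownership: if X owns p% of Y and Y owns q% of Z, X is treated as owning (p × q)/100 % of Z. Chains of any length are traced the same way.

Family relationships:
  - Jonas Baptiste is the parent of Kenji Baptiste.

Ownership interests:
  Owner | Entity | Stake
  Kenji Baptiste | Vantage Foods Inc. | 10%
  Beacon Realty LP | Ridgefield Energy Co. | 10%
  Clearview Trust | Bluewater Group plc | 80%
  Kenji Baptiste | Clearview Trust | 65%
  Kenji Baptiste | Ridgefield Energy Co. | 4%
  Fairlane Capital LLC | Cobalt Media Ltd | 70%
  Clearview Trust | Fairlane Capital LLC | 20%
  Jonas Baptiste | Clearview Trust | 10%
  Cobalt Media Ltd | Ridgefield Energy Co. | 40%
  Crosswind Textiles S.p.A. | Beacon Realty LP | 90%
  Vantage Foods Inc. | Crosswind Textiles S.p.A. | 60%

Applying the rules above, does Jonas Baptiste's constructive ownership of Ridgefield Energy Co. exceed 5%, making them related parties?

Yes

By parent–child attribution (R2), Jonas Baptiste is treated as also owning Kenji Baptiste's interest in Clearview Trust, giving 10% + 65% = 75%.
By parent–child attribution (R2), Jonas Baptiste is treated as owning Kenji Baptiste's 10% interest in Vantage Foods Inc.
By parent–child attribution (R2), Jonas Baptiste is treated as owning Kenji Baptiste's 4% interest in Ridgefield Energy Co.
Chain via Clearview Trust → Fairlane Capital LLC → Cobalt Media Ltd (R3): 75% × 20% × 70% × 40% = 4.2% of Ridgefield Energy Co.
Chain via Vantage Foods Inc. → Crosswind Textiles S.p.A. → Beacon Realty LP (R3): 10% × 60% × 90% × 10% = 0.54% of Ridgefield Energy Co.
Direct interest in Ridgefield Energy Co: 4%.
Aggregating (R1): 4.2% + 0.54% + 4% = 8.74%.
8.74% exceeds the 5% threshold, so Jonas is a related party to Ridgefield Energy Co.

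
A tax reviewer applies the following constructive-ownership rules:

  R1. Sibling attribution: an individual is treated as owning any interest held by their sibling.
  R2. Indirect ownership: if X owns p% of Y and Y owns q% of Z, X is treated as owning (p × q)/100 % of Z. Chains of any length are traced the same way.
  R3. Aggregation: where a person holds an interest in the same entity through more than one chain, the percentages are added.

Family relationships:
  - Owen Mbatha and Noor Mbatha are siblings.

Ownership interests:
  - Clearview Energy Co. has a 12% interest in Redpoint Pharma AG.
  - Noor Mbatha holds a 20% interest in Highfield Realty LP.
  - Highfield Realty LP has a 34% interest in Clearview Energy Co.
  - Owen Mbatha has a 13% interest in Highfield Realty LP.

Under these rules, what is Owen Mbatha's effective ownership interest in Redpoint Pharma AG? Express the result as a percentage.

By sibling attribution (R1), Owen Mbatha is treated as also owning Noor Mbatha's interest in Highfield Realty LP, giving 13% + 20% = 33%.
Chain via Highfield Realty LP → Clearview Energy Co. (R2): 33% × 34% × 12% = 1.3464% of Redpoint Pharma AG.

1.3464%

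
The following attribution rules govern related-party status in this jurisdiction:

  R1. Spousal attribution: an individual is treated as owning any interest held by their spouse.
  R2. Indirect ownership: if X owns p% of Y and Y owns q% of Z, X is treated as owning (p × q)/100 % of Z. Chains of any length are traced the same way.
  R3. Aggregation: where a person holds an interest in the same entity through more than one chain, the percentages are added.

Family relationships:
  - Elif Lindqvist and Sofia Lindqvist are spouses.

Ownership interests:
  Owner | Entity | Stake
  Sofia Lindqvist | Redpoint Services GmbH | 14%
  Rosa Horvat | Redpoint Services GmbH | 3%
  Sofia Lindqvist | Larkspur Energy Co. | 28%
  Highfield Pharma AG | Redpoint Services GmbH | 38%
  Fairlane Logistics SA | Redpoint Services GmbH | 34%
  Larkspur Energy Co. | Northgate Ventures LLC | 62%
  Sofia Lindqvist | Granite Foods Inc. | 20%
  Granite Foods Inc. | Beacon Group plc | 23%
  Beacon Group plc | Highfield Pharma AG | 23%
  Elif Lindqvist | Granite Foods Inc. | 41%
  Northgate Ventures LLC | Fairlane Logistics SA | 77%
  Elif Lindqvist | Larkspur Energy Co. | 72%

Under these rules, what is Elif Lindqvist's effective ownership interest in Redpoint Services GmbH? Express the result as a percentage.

31.457822%

By spousal attribution (R1), Elif Lindqvist is treated as also owning Sofia Lindqvist's interest in Larkspur Energy Co, giving 72% + 28% = 100%.
By spousal attribution (R1), Elif Lindqvist is treated as also owning Sofia Lindqvist's interest in Granite Foods Inc, giving 41% + 20% = 61%.
By spousal attribution (R1), Elif Lindqvist is treated as owning Sofia Lindqvist's 14% interest in Redpoint Services GmbH.
Chain via Larkspur Energy Co. → Northgate Ventures LLC → Fairlane Logistics SA (R2): 100% × 62% × 77% × 34% = 16.2316% of Redpoint Services GmbH.
Chain via Granite Foods Inc. → Beacon Group plc → Highfield Pharma AG (R2): 61% × 23% × 23% × 38% = 1.226222% of Redpoint Services GmbH.
Direct interest in Redpoint Services GmbH: 14%.
Aggregating (R3): 16.2316% + 1.226222% + 14% = 31.457822%.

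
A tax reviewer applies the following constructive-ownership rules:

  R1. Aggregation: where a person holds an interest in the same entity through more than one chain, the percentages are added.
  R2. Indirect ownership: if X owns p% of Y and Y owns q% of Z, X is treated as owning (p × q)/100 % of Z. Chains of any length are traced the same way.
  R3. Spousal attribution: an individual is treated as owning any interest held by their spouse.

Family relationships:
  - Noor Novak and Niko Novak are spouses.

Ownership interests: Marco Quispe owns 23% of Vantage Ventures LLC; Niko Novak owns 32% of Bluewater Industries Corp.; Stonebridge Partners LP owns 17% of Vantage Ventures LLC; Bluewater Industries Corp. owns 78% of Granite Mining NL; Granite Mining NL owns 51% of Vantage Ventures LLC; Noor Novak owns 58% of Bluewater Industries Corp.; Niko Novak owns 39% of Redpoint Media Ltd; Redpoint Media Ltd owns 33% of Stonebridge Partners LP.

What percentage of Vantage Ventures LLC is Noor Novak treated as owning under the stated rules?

By spousal attribution (R3), Noor Novak is treated as also owning Niko Novak's interest in Bluewater Industries Corp, giving 58% + 32% = 90%.
By spousal attribution (R3), Noor Novak is treated as owning Niko Novak's 39% interest in Redpoint Media Ltd.
Chain via Bluewater Industries Corp. → Granite Mining NL (R2): 90% × 78% × 51% = 35.802% of Vantage Ventures LLC.
Chain via Redpoint Media Ltd → Stonebridge Partners LP (R2): 39% × 33% × 17% = 2.1879% of Vantage Ventures LLC.
Aggregating (R1): 35.802% + 2.1879% = 37.9899%.

37.9899%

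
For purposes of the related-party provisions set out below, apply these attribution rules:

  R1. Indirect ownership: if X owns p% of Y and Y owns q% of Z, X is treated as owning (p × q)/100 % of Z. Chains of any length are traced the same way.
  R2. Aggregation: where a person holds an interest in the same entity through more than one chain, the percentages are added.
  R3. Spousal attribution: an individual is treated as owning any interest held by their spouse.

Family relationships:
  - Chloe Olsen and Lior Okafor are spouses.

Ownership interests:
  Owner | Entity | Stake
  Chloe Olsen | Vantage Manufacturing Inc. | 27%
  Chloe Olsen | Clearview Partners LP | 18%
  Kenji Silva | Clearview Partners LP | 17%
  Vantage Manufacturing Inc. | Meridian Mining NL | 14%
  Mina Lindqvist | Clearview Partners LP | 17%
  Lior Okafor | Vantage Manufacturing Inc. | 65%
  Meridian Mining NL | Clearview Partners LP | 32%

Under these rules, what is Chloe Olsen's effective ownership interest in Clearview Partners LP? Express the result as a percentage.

22.1216%

By spousal attribution (R3), Chloe Olsen is treated as also owning Lior Okafor's interest in Vantage Manufacturing Inc, giving 27% + 65% = 92%.
Chain via Vantage Manufacturing Inc. → Meridian Mining NL (R1): 92% × 14% × 32% = 4.1216% of Clearview Partners LP.
Direct interest in Clearview Partners LP: 18%.
Aggregating (R2): 4.1216% + 18% = 22.1216%.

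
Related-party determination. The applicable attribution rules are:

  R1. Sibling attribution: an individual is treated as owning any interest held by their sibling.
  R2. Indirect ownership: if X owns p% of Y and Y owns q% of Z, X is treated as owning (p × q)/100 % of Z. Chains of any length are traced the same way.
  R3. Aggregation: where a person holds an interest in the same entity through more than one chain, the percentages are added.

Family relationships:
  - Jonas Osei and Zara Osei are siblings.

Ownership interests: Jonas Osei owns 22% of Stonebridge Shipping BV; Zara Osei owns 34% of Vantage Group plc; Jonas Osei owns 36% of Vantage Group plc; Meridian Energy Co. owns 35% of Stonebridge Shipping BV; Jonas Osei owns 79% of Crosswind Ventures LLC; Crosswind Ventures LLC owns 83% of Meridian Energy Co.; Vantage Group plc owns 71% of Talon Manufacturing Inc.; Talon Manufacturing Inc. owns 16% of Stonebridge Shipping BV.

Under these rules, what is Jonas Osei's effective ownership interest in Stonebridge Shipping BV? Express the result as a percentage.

By sibling attribution (R1), Jonas Osei is treated as also owning Zara Osei's interest in Vantage Group plc, giving 36% + 34% = 70%.
Chain via Vantage Group plc → Talon Manufacturing Inc. (R2): 70% × 71% × 16% = 7.952% of Stonebridge Shipping BV.
Chain via Crosswind Ventures LLC → Meridian Energy Co. (R2): 79% × 83% × 35% = 22.9495% of Stonebridge Shipping BV.
Direct interest in Stonebridge Shipping BV: 22%.
Aggregating (R3): 7.952% + 22.9495% + 22% = 52.9015%.

52.9015%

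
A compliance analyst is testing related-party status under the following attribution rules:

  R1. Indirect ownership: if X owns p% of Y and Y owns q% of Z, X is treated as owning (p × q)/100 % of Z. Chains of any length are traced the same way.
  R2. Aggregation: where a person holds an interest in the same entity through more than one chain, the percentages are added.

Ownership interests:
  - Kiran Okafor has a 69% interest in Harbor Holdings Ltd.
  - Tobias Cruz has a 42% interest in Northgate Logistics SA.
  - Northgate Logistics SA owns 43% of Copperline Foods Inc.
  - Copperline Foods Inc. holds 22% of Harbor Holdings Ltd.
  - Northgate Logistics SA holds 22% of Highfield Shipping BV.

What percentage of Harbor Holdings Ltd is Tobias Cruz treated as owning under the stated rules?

Chain via Northgate Logistics SA → Copperline Foods Inc. (R1): 42% × 43% × 22% = 3.9732% of Harbor Holdings Ltd.

3.9732%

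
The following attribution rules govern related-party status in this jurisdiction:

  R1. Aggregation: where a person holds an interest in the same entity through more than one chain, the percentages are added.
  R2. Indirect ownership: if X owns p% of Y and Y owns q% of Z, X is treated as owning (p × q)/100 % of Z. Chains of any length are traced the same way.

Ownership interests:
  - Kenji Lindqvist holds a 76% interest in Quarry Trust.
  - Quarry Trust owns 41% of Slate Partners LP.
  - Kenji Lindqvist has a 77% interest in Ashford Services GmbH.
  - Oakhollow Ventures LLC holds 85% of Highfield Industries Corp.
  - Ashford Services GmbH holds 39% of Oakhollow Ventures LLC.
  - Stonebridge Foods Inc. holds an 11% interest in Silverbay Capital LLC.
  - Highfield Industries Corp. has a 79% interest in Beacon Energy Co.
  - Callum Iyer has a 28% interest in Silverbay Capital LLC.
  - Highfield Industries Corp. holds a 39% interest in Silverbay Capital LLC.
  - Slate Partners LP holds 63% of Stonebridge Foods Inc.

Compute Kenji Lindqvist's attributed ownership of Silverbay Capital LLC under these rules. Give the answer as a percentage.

12.114333%

Chain via Quarry Trust → Slate Partners LP → Stonebridge Foods Inc. (R2): 76% × 41% × 63% × 11% = 2.159388% of Silverbay Capital LLC.
Chain via Ashford Services GmbH → Oakhollow Ventures LLC → Highfield Industries Corp. (R2): 77% × 39% × 85% × 39% = 9.954945% of Silverbay Capital LLC.
Aggregating (R1): 2.159388% + 9.954945% = 12.114333%.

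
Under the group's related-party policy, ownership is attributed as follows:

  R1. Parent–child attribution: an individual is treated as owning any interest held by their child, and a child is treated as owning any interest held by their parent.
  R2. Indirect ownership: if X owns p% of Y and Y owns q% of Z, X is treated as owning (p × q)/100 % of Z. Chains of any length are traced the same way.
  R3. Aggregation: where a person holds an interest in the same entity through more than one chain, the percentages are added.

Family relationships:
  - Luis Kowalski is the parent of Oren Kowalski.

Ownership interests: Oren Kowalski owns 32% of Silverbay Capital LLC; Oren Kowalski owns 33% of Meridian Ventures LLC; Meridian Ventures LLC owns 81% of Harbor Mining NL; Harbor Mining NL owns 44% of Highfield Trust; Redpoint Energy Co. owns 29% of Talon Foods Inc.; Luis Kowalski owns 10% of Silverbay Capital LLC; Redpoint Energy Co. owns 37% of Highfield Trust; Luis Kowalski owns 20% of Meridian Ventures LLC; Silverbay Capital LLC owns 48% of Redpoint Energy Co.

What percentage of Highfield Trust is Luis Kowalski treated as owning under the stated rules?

By parent–child attribution (R1), Luis Kowalski is treated as also owning Oren Kowalski's interest in Meridian Ventures LLC, giving 20% + 33% = 53%.
By parent–child attribution (R1), Luis Kowalski is treated as also owning Oren Kowalski's interest in Silverbay Capital LLC, giving 10% + 32% = 42%.
Chain via Meridian Ventures LLC → Harbor Mining NL (R2): 53% × 81% × 44% = 18.8892% of Highfield Trust.
Chain via Silverbay Capital LLC → Redpoint Energy Co. (R2): 42% × 48% × 37% = 7.4592% of Highfield Trust.
Aggregating (R3): 18.8892% + 7.4592% = 26.3484%.

26.3484%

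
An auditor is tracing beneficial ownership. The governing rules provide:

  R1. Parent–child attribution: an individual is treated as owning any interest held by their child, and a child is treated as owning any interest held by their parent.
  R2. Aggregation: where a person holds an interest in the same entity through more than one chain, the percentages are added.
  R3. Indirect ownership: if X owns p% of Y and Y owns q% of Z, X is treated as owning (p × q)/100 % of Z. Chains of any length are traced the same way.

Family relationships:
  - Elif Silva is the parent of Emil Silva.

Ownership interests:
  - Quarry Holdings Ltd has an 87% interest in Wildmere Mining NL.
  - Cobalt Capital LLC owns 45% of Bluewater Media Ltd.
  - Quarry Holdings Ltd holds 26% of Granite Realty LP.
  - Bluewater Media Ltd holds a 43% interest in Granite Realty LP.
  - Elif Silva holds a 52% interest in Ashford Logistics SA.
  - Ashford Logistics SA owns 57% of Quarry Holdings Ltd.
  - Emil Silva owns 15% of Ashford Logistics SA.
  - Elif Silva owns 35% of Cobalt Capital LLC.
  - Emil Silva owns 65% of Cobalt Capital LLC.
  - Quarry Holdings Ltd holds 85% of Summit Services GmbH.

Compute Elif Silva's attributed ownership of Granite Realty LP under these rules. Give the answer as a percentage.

29.2794%

By parent–child attribution (R1), Elif Silva is treated as also owning Emil Silva's interest in Ashford Logistics SA, giving 52% + 15% = 67%.
By parent–child attribution (R1), Elif Silva is treated as also owning Emil Silva's interest in Cobalt Capital LLC, giving 35% + 65% = 100%.
Chain via Ashford Logistics SA → Quarry Holdings Ltd (R3): 67% × 57% × 26% = 9.9294% of Granite Realty LP.
Chain via Cobalt Capital LLC → Bluewater Media Ltd (R3): 100% × 45% × 43% = 19.35% of Granite Realty LP.
Aggregating (R2): 9.9294% + 19.35% = 29.2794%.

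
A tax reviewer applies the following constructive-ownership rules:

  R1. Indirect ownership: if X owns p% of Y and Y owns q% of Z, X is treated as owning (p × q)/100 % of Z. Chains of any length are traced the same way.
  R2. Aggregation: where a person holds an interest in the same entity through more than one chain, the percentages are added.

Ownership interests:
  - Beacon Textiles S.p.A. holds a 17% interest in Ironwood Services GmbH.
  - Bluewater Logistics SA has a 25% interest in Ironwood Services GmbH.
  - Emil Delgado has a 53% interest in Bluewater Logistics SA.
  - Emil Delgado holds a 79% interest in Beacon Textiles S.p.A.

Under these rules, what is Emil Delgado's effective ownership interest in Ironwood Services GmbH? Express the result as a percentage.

Chain via Bluewater Logistics SA (R1): 53% × 25% = 13.25% of Ironwood Services GmbH.
Chain via Beacon Textiles S.p.A. (R1): 79% × 17% = 13.43% of Ironwood Services GmbH.
Aggregating (R2): 13.25% + 13.43% = 26.68%.

26.68%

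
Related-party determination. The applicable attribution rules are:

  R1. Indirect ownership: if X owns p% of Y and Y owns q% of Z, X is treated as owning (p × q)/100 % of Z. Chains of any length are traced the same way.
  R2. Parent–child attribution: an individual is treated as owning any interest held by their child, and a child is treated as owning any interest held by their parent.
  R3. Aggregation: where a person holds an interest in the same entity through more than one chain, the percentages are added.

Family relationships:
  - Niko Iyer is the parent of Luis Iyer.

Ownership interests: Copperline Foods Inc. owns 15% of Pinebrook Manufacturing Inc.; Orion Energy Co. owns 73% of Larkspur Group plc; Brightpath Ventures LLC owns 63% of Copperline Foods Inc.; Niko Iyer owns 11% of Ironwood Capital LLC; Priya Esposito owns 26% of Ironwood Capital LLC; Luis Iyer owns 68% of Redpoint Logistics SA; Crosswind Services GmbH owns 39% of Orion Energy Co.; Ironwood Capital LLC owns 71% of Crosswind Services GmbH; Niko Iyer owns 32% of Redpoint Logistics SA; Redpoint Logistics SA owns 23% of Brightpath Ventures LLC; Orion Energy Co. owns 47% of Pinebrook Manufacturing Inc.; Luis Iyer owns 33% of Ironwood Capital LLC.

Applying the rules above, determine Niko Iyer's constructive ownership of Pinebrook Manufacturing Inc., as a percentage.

7.899792%

By parent–child attribution (R2), Niko Iyer is treated as also owning Luis Iyer's interest in Redpoint Logistics SA, giving 32% + 68% = 100%.
By parent–child attribution (R2), Niko Iyer is treated as also owning Luis Iyer's interest in Ironwood Capital LLC, giving 11% + 33% = 44%.
Chain via Redpoint Logistics SA → Brightpath Ventures LLC → Copperline Foods Inc. (R1): 100% × 23% × 63% × 15% = 2.1735% of Pinebrook Manufacturing Inc.
Chain via Ironwood Capital LLC → Crosswind Services GmbH → Orion Energy Co. (R1): 44% × 71% × 39% × 47% = 5.726292% of Pinebrook Manufacturing Inc.
Aggregating (R3): 2.1735% + 5.726292% = 7.899792%.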